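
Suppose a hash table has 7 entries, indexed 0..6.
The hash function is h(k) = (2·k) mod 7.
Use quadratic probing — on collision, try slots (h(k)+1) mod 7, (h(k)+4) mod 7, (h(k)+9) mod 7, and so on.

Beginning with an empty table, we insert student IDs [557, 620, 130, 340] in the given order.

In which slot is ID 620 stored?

2

557 hashes to 1; slot 1 is free => place at 1.
620 hashes to 1; 1 taken => place at 2.
130 hashes to 1; 1,2 taken => place at 5.
340 hashes to 1; 1,2,5 taken => place at 3.
Table: [_, 557, 620, 340, _, 130, _]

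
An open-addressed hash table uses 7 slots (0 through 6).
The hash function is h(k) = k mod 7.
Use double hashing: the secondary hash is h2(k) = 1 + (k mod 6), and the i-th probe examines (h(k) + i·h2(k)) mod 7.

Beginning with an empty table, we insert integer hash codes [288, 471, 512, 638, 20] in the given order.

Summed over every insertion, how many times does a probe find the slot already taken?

288: h=1 -> slot 1
471: h=2 -> slot 2
512: h=1, h2=3, probe 1,4 -> slot 4
638: h=1, h2=3, probe 1,4,0 -> slot 0
20: h=6 -> slot 6
Table: [638, 288, 471, ∅, 512, ∅, 20]

3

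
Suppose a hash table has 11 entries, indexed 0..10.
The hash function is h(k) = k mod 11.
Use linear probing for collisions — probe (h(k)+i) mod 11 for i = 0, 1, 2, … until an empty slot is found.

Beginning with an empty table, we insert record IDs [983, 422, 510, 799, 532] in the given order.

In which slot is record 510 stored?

6

Insert 983: h=4, slot 4 empty -> index 4.
Insert 422: h=4, slot 4 occupied -> index 5.
Insert 510: h=4, slots 4,5 occupied -> index 6.
Insert 799: h=7, slot 7 empty -> index 7.
Insert 532: h=4, slots 4,5,6,7 occupied -> index 8.
Table: [., ., ., ., 983, 422, 510, 799, 532, ., .]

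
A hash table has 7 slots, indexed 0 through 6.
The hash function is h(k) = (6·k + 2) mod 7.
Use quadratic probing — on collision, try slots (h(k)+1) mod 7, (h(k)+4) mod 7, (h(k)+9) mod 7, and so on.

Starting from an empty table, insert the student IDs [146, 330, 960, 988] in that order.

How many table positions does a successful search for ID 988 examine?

Insert 146: h=3, slot 3 empty -> index 3.
Insert 330: h=1, slot 1 empty -> index 1.
Insert 960: h=1, slot 1 occupied -> index 2.
Insert 988: h=1, slots 1,2 occupied -> index 5.
Table: [∅, 330, 960, 146, ∅, 988, ∅]
Lookup 988: h=1, probe 1,2,5 → found at 5.

3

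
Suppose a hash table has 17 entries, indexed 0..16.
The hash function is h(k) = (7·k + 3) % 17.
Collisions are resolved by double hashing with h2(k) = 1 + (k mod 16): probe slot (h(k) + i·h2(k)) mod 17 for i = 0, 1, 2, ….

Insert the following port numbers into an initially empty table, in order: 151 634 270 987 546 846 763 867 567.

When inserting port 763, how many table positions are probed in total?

Insert 151: h=6, slot 6 empty => index 6.
Insert 634: h=4, slot 4 empty => index 4.
Insert 270: h=6, h2=15, slots 6,4 occupied => index 2.
Insert 987: h=10, slot 10 empty => index 10.
Insert 546: h=0, slot 0 empty => index 0.
Insert 846: h=9, slot 9 empty => index 9.
Insert 763: h=6, h2=12, slot 6 occupied => index 1.
Insert 867: h=3, slot 3 empty => index 3.
Insert 567: h=11, slot 11 empty => index 11.
Table: [546, 763, 270, 867, 634, -, 151, -, -, 846, 987, 567, -, -, -, -, -]

2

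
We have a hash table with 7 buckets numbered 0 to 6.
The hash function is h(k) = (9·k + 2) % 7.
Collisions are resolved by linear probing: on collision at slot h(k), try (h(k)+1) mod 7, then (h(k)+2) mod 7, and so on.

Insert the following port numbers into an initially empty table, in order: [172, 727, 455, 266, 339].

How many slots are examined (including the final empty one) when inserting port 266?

172 hashes to 3; slot 3 is free → place at 3.
727 hashes to 0; slot 0 is free → place at 0.
455 hashes to 2; slot 2 is free → place at 2.
266 hashes to 2; 2,3 taken → place at 4.
339 hashes to 1; slot 1 is free → place at 1.
Table: [727, 339, 455, 172, 266, -, -]

3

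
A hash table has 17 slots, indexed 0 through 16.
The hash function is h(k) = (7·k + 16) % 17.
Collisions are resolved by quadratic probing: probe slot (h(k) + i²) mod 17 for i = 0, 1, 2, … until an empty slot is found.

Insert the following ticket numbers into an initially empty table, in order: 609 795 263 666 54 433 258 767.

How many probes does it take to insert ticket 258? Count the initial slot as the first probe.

5

609: h=12 -> slot 12
795: h=5 -> slot 5
263: h=4 -> slot 4
666: h=3 -> slot 3
54: h=3, probe 3,4,7 -> slot 7
433: h=4, probe 4,5,8 -> slot 8
258: h=3, probe 3,4,7,12,2 -> slot 2
767: h=13 -> slot 13
Table: [∅, ∅, 258, 666, 263, 795, ∅, 54, 433, ∅, ∅, ∅, 609, 767, ∅, ∅, ∅]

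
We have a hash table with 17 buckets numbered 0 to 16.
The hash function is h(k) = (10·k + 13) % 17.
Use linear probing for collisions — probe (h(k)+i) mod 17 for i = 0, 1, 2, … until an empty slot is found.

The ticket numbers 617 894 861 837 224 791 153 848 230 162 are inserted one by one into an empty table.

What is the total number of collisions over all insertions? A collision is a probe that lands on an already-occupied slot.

6

617 hashes to 12; slot 12 is free => place at 12.
894 hashes to 11; slot 11 is free => place at 11.
861 hashes to 4; slot 4 is free => place at 4.
837 hashes to 2; slot 2 is free => place at 2.
224 hashes to 9; slot 9 is free => place at 9.
791 hashes to 1; slot 1 is free => place at 1.
153 hashes to 13; slot 13 is free => place at 13.
848 hashes to 10; slot 10 is free => place at 10.
230 hashes to 1; 1,2 taken => place at 3.
162 hashes to 1; 1,2,3,4 taken => place at 5.
Table: [-, 791, 837, 230, 861, 162, -, -, -, 224, 848, 894, 617, 153, -, -, -]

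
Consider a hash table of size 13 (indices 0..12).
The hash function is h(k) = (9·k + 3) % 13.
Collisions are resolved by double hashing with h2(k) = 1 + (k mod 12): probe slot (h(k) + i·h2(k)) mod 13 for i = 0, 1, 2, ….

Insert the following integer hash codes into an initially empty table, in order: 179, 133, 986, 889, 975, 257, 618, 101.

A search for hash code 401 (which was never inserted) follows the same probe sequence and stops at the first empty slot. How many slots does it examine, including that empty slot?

3

179: h=2 -> slot 2
133: h=4 -> slot 4
986: h=11 -> slot 11
889: h=9 -> slot 9
975: h=3 -> slot 3
257: h=2, h2=6, probe 2,8 -> slot 8
618: h=1 -> slot 1
101: h=2, h2=6, probe 2,8,1,7 -> slot 7
Table: [-, 618, 179, 975, 133, -, -, 101, 257, 889, -, 986, -]
Lookup 401: h=11, h2=6, probe 11,4,10 → slot 10 empty, not found.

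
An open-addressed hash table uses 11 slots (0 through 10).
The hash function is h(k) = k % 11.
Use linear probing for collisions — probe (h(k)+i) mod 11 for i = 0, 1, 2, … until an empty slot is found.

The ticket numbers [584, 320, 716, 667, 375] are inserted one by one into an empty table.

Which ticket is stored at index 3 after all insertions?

716

Insert 584: h=1, slot 1 empty => index 1.
Insert 320: h=1, slot 1 occupied => index 2.
Insert 716: h=1, slots 1,2 occupied => index 3.
Insert 667: h=7, slot 7 empty => index 7.
Insert 375: h=1, slots 1,2,3 occupied => index 4.
Table: [—, 584, 320, 716, 375, —, —, 667, —, —, —]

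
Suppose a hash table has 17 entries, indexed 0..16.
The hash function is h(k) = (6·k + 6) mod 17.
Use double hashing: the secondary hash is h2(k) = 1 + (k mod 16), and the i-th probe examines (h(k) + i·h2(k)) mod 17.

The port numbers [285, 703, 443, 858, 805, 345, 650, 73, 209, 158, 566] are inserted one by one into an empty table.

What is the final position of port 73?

5

Insert 285: h=16, slot 16 empty => index 16.
Insert 703: h=8, slot 8 empty => index 8.
Insert 443: h=12, slot 12 empty => index 12.
Insert 858: h=3, slot 3 empty => index 3.
Insert 805: h=8, h2=6, slot 8 occupied => index 14.
Insert 345: h=2, slot 2 empty => index 2.
Insert 650: h=13, slot 13 empty => index 13.
Insert 73: h=2, h2=10, slots 2,12 occupied => index 5.
Insert 209: h=2, h2=2, slot 2 occupied => index 4.
Insert 158: h=2, h2=15, slot 2 occupied => index 0.
Insert 566: h=2, h2=7, slot 2 occupied => index 9.
Table: [158, ∅, 345, 858, 209, 73, ∅, ∅, 703, 566, ∅, ∅, 443, 650, 805, ∅, 285]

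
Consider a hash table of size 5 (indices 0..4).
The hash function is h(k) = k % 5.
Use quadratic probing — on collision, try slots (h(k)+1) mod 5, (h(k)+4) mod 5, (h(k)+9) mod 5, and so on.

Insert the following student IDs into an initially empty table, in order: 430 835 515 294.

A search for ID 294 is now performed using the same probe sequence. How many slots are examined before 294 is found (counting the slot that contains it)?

3

Insert 430: h=0, slot 0 empty -> index 0.
Insert 835: h=0, slot 0 occupied -> index 1.
Insert 515: h=0, slots 0,1 occupied -> index 4.
Insert 294: h=4, slots 4,0 occupied -> index 3.
Table: [430, 835, _, 294, 515]
Lookup 294: h=4, probe 4,0,3 → found at 3.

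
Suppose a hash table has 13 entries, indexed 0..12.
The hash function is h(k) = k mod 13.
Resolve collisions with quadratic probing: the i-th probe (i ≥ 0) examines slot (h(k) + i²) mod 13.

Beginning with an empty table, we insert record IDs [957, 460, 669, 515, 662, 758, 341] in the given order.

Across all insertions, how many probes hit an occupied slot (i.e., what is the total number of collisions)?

957 hashes to 8; slot 8 is free -> place at 8.
460 hashes to 5; slot 5 is free -> place at 5.
669 hashes to 6; slot 6 is free -> place at 6.
515 hashes to 8; 8 taken -> place at 9.
662 hashes to 12; slot 12 is free -> place at 12.
758 hashes to 4; slot 4 is free -> place at 4.
341 hashes to 3; slot 3 is free -> place at 3.
Table: [-, -, -, 341, 758, 460, 669, -, 957, 515, -, -, 662]

1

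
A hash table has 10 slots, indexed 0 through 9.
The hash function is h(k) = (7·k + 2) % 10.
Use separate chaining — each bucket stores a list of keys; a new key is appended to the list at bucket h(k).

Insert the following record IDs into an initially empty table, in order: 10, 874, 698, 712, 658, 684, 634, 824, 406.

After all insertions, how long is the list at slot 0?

Insert 10: h=2, bucket 2 empty → new chain.
Insert 874: h=0, bucket 0 empty → new chain.
Insert 698: h=8, bucket 8 empty → new chain.
Insert 712: h=6, bucket 6 empty → new chain.
Insert 658: h=8, bucket 8 nonempty → append to chain.
Insert 684: h=0, bucket 0 nonempty → append to chain.
Insert 634: h=0, bucket 0 nonempty → append to chain.
Insert 824: h=0, bucket 0 nonempty → append to chain.
Insert 406: h=4, bucket 4 empty → new chain.
Final buckets:
0: 874 -> 684 -> 634 -> 824
1: _
2: 10
3: _
4: 406
5: _
6: 712
7: _
8: 698 -> 658
9: _

4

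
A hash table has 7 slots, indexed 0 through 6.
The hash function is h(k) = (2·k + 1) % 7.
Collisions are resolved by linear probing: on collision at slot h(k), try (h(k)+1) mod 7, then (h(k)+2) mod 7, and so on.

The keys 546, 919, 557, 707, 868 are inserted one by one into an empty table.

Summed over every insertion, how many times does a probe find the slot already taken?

5

Insert 546: h=1, slot 1 empty → index 1.
Insert 919: h=5, slot 5 empty → index 5.
Insert 557: h=2, slot 2 empty → index 2.
Insert 707: h=1, slots 1,2 occupied → index 3.
Insert 868: h=1, slots 1,2,3 occupied → index 4.
Table: [_, 546, 557, 707, 868, 919, _]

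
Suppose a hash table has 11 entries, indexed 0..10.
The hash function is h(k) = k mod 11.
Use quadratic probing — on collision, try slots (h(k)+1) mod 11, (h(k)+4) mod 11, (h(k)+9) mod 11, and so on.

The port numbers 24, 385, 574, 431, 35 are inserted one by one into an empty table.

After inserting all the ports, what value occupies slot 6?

431

Insert 24: h=2, slot 2 empty -> index 2.
Insert 385: h=0, slot 0 empty -> index 0.
Insert 574: h=2, slot 2 occupied -> index 3.
Insert 431: h=2, slots 2,3 occupied -> index 6.
Insert 35: h=2, slots 2,3,6,0 occupied -> index 7.
Table: [385, _, 24, 574, _, _, 431, 35, _, _, _]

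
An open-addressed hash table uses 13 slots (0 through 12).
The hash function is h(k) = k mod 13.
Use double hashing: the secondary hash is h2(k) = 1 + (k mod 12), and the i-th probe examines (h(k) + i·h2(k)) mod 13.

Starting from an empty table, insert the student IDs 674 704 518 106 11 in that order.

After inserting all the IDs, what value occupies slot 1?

Insert 674: h=11, slot 11 empty -> index 11.
Insert 704: h=2, slot 2 empty -> index 2.
Insert 518: h=11, h2=3, slot 11 occupied -> index 1.
Insert 106: h=2, h2=11, slot 2 occupied -> index 0.
Insert 11: h=11, h2=12, slot 11 occupied -> index 10.
Table: [106, 518, 704, ∅, ∅, ∅, ∅, ∅, ∅, ∅, 11, 674, ∅]

518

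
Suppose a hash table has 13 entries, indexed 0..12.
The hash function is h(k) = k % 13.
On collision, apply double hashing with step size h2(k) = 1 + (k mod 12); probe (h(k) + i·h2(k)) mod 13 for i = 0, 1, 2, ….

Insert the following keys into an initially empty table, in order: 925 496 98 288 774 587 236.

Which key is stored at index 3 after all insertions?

288

Insert 925: h=2, slot 2 empty -> index 2.
Insert 496: h=2, h2=5, slot 2 occupied -> index 7.
Insert 98: h=7, h2=3, slot 7 occupied -> index 10.
Insert 288: h=2, h2=1, slot 2 occupied -> index 3.
Insert 774: h=7, h2=7, slot 7 occupied -> index 1.
Insert 587: h=2, h2=12, slots 2,1 occupied -> index 0.
Insert 236: h=2, h2=9, slot 2 occupied -> index 11.
Table: [587, 774, 925, 288, —, —, —, 496, —, —, 98, 236, —]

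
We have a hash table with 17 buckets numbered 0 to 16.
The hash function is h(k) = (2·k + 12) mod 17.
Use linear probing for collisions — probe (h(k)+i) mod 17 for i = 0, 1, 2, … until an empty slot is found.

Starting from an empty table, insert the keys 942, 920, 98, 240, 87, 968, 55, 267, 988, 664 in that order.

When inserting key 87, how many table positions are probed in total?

Insert 942: h=9, slot 9 empty → index 9.
Insert 920: h=16, slot 16 empty → index 16.
Insert 98: h=4, slot 4 empty → index 4.
Insert 240: h=16, slot 16 occupied → index 0.
Insert 87: h=16, slots 16,0 occupied → index 1.
Insert 968: h=10, slot 10 empty → index 10.
Insert 55: h=3, slot 3 empty → index 3.
Insert 267: h=2, slot 2 empty → index 2.
Insert 988: h=16, slots 16,0,1,2,3,4 occupied → index 5.
Insert 664: h=14, slot 14 empty → index 14.
Table: [240, 87, 267, 55, 98, 988, —, —, —, 942, 968, —, —, —, 664, —, 920]

3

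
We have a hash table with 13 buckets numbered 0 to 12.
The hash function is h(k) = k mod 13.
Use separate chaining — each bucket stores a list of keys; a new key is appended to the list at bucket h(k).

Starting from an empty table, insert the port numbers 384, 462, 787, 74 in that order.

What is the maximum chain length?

Insert 384: h=7, bucket 7 empty → new chain.
Insert 462: h=7, bucket 7 nonempty → append to chain.
Insert 787: h=7, bucket 7 nonempty → append to chain.
Insert 74: h=9, bucket 9 empty → new chain.
Final buckets:
0: -
1: -
2: -
3: -
4: -
5: -
6: -
7: 384 -> 462 -> 787
8: -
9: 74
10: -
11: -
12: -

3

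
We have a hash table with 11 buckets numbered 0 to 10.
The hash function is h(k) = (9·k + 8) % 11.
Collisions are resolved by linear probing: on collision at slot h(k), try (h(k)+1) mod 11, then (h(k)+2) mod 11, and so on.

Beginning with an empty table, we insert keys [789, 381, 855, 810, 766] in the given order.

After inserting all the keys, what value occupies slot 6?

810

789 hashes to 3; slot 3 is free -> place at 3.
381 hashes to 5; slot 5 is free -> place at 5.
855 hashes to 3; 3 taken -> place at 4.
810 hashes to 5; 5 taken -> place at 6.
766 hashes to 5; 5,6 taken -> place at 7.
Table: [-, -, -, 789, 855, 381, 810, 766, -, -, -]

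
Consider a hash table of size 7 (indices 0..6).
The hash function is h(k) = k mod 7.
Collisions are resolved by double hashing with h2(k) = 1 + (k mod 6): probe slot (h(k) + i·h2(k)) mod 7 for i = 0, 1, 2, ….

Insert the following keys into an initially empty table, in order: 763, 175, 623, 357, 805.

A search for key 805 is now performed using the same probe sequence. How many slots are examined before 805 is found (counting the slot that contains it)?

Insert 763: h=0, slot 0 empty → index 0.
Insert 175: h=0, h2=2, slot 0 occupied → index 2.
Insert 623: h=0, h2=6, slot 0 occupied → index 6.
Insert 357: h=0, h2=4, slot 0 occupied → index 4.
Insert 805: h=0, h2=2, slots 0,2,4,6 occupied → index 1.
Table: [763, 805, 175, _, 357, _, 623]
Lookup 805: h=0, h2=2, probe 0,2,4,6,1 → found at 1.

5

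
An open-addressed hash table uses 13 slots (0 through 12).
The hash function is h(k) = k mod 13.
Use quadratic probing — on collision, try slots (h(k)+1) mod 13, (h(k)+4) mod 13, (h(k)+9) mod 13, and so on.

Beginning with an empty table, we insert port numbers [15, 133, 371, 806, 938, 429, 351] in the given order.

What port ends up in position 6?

15 hashes to 2; slot 2 is free → place at 2.
133 hashes to 3; slot 3 is free → place at 3.
371 hashes to 7; slot 7 is free → place at 7.
806 hashes to 0; slot 0 is free → place at 0.
938 hashes to 2; 2,3 taken → place at 6.
429 hashes to 0; 0 taken → place at 1.
351 hashes to 0; 0,1 taken → place at 4.
Table: [806, 429, 15, 133, 351, -, 938, 371, -, -, -, -, -]

938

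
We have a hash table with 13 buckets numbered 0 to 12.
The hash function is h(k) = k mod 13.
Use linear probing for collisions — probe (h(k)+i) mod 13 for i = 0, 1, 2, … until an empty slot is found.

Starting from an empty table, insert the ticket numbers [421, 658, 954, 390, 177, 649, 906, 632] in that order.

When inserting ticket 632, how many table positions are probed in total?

421: h=5 => slot 5
658: h=8 => slot 8
954: h=5, probe 5,6 => slot 6
390: h=0 => slot 0
177: h=8, probe 8,9 => slot 9
649: h=12 => slot 12
906: h=9, probe 9,10 => slot 10
632: h=8, probe 8,9,10,11 => slot 11
Table: [390, _, _, _, _, 421, 954, _, 658, 177, 906, 632, 649]

4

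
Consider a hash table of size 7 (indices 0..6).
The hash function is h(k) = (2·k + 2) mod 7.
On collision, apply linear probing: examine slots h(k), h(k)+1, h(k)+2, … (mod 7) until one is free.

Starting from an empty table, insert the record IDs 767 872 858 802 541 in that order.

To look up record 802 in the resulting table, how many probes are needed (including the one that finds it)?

4

767: h=3 => slot 3
872: h=3, probe 3,4 => slot 4
858: h=3, probe 3,4,5 => slot 5
802: h=3, probe 3,4,5,6 => slot 6
541: h=6, probe 6,0 => slot 0
Table: [541, —, —, 767, 872, 858, 802]
Lookup 802: h=3, probe 3,4,5,6 → found at 6.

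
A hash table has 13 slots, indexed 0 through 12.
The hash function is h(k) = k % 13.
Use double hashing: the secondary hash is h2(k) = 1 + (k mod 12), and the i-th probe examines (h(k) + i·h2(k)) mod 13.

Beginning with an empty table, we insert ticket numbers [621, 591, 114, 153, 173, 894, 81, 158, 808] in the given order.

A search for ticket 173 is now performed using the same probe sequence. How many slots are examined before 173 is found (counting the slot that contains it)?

3

Insert 621: h=10, slot 10 empty => index 10.
Insert 591: h=6, slot 6 empty => index 6.
Insert 114: h=10, h2=7, slot 10 occupied => index 4.
Insert 153: h=10, h2=10, slot 10 occupied => index 7.
Insert 173: h=4, h2=6, slots 4,10 occupied => index 3.
Insert 894: h=10, h2=7, slots 10,4 occupied => index 11.
Insert 81: h=3, h2=10, slot 3 occupied => index 0.
Insert 158: h=2, slot 2 empty => index 2.
Insert 808: h=2, h2=5, slots 2,7 occupied => index 12.
Table: [81, ∅, 158, 173, 114, ∅, 591, 153, ∅, ∅, 621, 894, 808]
Lookup 173: h=4, h2=6, probe 4,10,3 → found at 3.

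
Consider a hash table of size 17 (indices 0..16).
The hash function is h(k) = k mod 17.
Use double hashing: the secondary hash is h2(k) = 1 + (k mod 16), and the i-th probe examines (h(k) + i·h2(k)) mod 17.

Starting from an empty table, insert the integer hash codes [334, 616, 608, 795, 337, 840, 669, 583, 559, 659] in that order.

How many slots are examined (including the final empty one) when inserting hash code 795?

2

334: h=11 → slot 11
616: h=4 → slot 4
608: h=13 → slot 13
795: h=13, h2=12, probe 13,8 → slot 8
337: h=14 → slot 14
840: h=7 → slot 7
669: h=6 → slot 6
583: h=5 → slot 5
559: h=15 → slot 15
659: h=13, h2=4, probe 13,0 → slot 0
Table: [659, ∅, ∅, ∅, 616, 583, 669, 840, 795, ∅, ∅, 334, ∅, 608, 337, 559, ∅]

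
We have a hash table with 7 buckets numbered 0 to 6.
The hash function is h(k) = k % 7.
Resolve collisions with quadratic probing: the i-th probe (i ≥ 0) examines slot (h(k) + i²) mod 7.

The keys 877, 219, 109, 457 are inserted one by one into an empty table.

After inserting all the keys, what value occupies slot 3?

877 hashes to 2; slot 2 is free -> place at 2.
219 hashes to 2; 2 taken -> place at 3.
109 hashes to 4; slot 4 is free -> place at 4.
457 hashes to 2; 2,3 taken -> place at 6.
Table: [-, -, 877, 219, 109, -, 457]

219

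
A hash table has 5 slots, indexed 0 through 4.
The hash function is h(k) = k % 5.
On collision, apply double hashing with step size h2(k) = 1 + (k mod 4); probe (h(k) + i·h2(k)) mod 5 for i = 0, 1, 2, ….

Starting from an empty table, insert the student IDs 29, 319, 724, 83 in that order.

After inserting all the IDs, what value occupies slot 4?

29 hashes to 4; slot 4 is free -> place at 4.
319 hashes to 4, h2=4; 4 taken -> place at 3.
724 hashes to 4, h2=1; 4 taken -> place at 0.
83 hashes to 3, h2=4; 3 taken -> place at 2.
Table: [724, ., 83, 319, 29]

29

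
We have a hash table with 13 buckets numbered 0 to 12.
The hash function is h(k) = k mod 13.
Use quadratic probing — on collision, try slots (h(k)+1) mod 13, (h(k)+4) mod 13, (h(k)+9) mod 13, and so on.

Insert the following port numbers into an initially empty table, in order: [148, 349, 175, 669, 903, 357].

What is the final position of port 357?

148 hashes to 5; slot 5 is free -> place at 5.
349 hashes to 11; slot 11 is free -> place at 11.
175 hashes to 6; slot 6 is free -> place at 6.
669 hashes to 6; 6 taken -> place at 7.
903 hashes to 6; 6,7 taken -> place at 10.
357 hashes to 6; 6,7,10 taken -> place at 2.
Table: [_, _, 357, _, _, 148, 175, 669, _, _, 903, 349, _]

2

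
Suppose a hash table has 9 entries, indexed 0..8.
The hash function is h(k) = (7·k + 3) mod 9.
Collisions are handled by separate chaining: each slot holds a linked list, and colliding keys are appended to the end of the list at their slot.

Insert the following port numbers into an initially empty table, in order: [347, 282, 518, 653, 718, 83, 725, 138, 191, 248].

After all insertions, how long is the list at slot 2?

5

347 → bucket 2
282 → bucket 6
518 → bucket 2 (collision)
653 → bucket 2 (collision)
718 → bucket 7
83 → bucket 8
725 → bucket 2 (collision)
138 → bucket 6 (collision)
191 → bucket 8 (collision)
248 → bucket 2 (collision)
Final buckets:
0: _
1: _
2: 347 -> 518 -> 653 -> 725 -> 248
3: _
4: _
5: _
6: 282 -> 138
7: 718
8: 83 -> 191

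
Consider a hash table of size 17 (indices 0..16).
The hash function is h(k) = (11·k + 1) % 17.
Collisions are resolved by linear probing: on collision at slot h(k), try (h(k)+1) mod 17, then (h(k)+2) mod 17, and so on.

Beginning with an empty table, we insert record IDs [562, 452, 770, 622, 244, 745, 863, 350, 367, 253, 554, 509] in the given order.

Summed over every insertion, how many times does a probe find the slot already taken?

14

562 hashes to 12; slot 12 is free -> place at 12.
452 hashes to 9; slot 9 is free -> place at 9.
770 hashes to 5; slot 5 is free -> place at 5.
622 hashes to 9; 9 taken -> place at 10.
244 hashes to 16; slot 16 is free -> place at 16.
745 hashes to 2; slot 2 is free -> place at 2.
863 hashes to 8; slot 8 is free -> place at 8.
350 hashes to 9; 9,10 taken -> place at 11.
367 hashes to 9; 9,10,11,12 taken -> place at 13.
253 hashes to 13; 13 taken -> place at 14.
554 hashes to 9; 9,10,11,12,13,14 taken -> place at 15.
509 hashes to 7; slot 7 is free -> place at 7.
Table: [—, —, 745, —, —, 770, —, 509, 863, 452, 622, 350, 562, 367, 253, 554, 244]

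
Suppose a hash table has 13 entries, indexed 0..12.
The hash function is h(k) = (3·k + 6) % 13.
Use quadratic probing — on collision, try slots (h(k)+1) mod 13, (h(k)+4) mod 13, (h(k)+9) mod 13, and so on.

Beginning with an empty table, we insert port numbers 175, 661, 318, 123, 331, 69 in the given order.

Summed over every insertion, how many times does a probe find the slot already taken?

175 hashes to 11; slot 11 is free → place at 11.
661 hashes to 0; slot 0 is free → place at 0.
318 hashes to 11; 11 taken → place at 12.
123 hashes to 11; 11,12 taken → place at 2.
331 hashes to 11; 11,12,2 taken → place at 7.
69 hashes to 5; slot 5 is free → place at 5.
Table: [661, —, 123, —, —, 69, —, 331, —, —, —, 175, 318]

6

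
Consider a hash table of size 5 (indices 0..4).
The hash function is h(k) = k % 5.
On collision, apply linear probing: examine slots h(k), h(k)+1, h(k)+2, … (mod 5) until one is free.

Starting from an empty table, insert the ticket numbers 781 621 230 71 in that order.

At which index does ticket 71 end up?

3

Insert 781: h=1, slot 1 empty -> index 1.
Insert 621: h=1, slot 1 occupied -> index 2.
Insert 230: h=0, slot 0 empty -> index 0.
Insert 71: h=1, slots 1,2 occupied -> index 3.
Table: [230, 781, 621, 71, ∅]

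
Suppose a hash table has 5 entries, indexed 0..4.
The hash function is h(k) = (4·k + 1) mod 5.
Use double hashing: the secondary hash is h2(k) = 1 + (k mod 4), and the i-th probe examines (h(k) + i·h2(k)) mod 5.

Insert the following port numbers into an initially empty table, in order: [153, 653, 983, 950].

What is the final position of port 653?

Insert 153: h=3, slot 3 empty -> index 3.
Insert 653: h=3, h2=2, slot 3 occupied -> index 0.
Insert 983: h=3, h2=4, slot 3 occupied -> index 2.
Insert 950: h=1, slot 1 empty -> index 1.
Table: [653, 950, 983, 153, -]

0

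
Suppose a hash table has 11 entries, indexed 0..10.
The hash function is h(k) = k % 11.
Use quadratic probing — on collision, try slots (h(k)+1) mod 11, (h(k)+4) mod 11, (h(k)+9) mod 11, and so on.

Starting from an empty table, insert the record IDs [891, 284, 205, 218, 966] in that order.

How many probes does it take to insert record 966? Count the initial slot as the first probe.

3

Insert 891: h=0, slot 0 empty → index 0.
Insert 284: h=9, slot 9 empty → index 9.
Insert 205: h=7, slot 7 empty → index 7.
Insert 218: h=9, slot 9 occupied → index 10.
Insert 966: h=9, slots 9,10 occupied → index 2.
Table: [891, ∅, 966, ∅, ∅, ∅, ∅, 205, ∅, 284, 218]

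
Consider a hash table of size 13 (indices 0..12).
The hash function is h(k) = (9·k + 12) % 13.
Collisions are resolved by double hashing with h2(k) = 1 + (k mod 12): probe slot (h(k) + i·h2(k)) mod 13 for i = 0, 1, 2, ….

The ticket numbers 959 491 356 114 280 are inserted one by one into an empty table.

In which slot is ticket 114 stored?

12

959 hashes to 11; slot 11 is free → place at 11.
491 hashes to 11, h2=12; 11 taken → place at 10.
356 hashes to 5; slot 5 is free → place at 5.
114 hashes to 11, h2=7; 11,5 taken → place at 12.
280 hashes to 10, h2=5; 10 taken → place at 2.
Table: [—, —, 280, —, —, 356, —, —, —, —, 491, 959, 114]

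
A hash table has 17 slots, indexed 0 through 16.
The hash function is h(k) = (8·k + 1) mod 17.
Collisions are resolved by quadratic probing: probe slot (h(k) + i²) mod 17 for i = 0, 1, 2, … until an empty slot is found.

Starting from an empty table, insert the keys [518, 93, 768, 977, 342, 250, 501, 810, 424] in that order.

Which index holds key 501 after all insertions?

Insert 518: h=14, slot 14 empty → index 14.
Insert 93: h=14, slot 14 occupied → index 15.
Insert 768: h=8, slot 8 empty → index 8.
Insert 977: h=14, slots 14,15 occupied → index 1.
Insert 342: h=0, slot 0 empty → index 0.
Insert 250: h=12, slot 12 empty → index 12.
Insert 501: h=14, slots 14,15,1 occupied → index 6.
Insert 810: h=4, slot 4 empty → index 4.
Insert 424: h=10, slot 10 empty → index 10.
Table: [342, 977, —, —, 810, —, 501, —, 768, —, 424, —, 250, —, 518, 93, —]

6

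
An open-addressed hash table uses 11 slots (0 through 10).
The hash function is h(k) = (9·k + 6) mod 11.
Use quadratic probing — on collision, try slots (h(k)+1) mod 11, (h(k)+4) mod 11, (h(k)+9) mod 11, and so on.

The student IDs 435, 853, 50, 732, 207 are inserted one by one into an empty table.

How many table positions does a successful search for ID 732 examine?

4

435 hashes to 5; slot 5 is free → place at 5.
853 hashes to 5; 5 taken → place at 6.
50 hashes to 5; 5,6 taken → place at 9.
732 hashes to 5; 5,6,9 taken → place at 3.
207 hashes to 10; slot 10 is free → place at 10.
Table: [_, _, _, 732, _, 435, 853, _, _, 50, 207]
Lookup 732: h=5, probe 5,6,9,3 → found at 3.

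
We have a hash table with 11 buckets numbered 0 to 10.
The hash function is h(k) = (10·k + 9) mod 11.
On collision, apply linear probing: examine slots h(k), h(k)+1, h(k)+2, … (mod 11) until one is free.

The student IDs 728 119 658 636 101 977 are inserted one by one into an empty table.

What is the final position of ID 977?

3

Insert 728: h=7, slot 7 empty → index 7.
Insert 119: h=0, slot 0 empty → index 0.
Insert 658: h=0, slot 0 occupied → index 1.
Insert 636: h=0, slots 0,1 occupied → index 2.
Insert 101: h=7, slot 7 occupied → index 8.
Insert 977: h=0, slots 0,1,2 occupied → index 3.
Table: [119, 658, 636, 977, —, —, —, 728, 101, —, —]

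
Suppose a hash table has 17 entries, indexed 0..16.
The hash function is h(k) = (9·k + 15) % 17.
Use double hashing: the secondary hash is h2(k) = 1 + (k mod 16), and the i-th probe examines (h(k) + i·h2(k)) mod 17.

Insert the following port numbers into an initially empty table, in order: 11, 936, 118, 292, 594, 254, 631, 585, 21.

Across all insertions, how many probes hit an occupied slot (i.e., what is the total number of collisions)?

11 hashes to 12; slot 12 is free → place at 12.
936 hashes to 7; slot 7 is free → place at 7.
118 hashes to 6; slot 6 is free → place at 6.
292 hashes to 8; slot 8 is free → place at 8.
594 hashes to 6, h2=3; 6 taken → place at 9.
254 hashes to 6, h2=15; 6 taken → place at 4.
631 hashes to 16; slot 16 is free → place at 16.
585 hashes to 10; slot 10 is free → place at 10.
21 hashes to 0; slot 0 is free → place at 0.
Table: [21, ., ., ., 254, ., 118, 936, 292, 594, 585, ., 11, ., ., ., 631]

2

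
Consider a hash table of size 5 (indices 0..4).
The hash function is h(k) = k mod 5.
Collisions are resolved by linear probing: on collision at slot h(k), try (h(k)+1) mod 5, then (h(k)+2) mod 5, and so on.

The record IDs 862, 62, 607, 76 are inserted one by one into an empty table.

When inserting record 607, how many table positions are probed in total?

3

862 hashes to 2; slot 2 is free → place at 2.
62 hashes to 2; 2 taken → place at 3.
607 hashes to 2; 2,3 taken → place at 4.
76 hashes to 1; slot 1 is free → place at 1.
Table: [—, 76, 862, 62, 607]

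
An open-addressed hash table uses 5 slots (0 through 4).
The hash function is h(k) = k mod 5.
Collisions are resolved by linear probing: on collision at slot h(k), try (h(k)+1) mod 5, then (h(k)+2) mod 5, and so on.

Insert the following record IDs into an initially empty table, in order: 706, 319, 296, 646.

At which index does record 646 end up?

Insert 706: h=1, slot 1 empty → index 1.
Insert 319: h=4, slot 4 empty → index 4.
Insert 296: h=1, slot 1 occupied → index 2.
Insert 646: h=1, slots 1,2 occupied → index 3.
Table: [-, 706, 296, 646, 319]

3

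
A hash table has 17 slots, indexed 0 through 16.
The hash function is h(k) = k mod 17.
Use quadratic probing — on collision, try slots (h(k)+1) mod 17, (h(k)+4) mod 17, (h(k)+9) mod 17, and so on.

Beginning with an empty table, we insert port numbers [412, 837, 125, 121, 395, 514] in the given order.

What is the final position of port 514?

13

Insert 412: h=4, slot 4 empty => index 4.
Insert 837: h=4, slot 4 occupied => index 5.
Insert 125: h=6, slot 6 empty => index 6.
Insert 121: h=2, slot 2 empty => index 2.
Insert 395: h=4, slots 4,5 occupied => index 8.
Insert 514: h=4, slots 4,5,8 occupied => index 13.
Table: [-, -, 121, -, 412, 837, 125, -, 395, -, -, -, -, 514, -, -, -]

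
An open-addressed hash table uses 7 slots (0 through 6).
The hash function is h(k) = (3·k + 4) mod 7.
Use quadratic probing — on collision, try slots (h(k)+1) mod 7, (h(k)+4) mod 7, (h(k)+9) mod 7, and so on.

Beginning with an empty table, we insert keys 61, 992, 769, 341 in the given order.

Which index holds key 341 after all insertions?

61 hashes to 5; slot 5 is free → place at 5.
992 hashes to 5; 5 taken → place at 6.
769 hashes to 1; slot 1 is free → place at 1.
341 hashes to 5; 5,6 taken → place at 2.
Table: [., 769, 341, ., ., 61, 992]

2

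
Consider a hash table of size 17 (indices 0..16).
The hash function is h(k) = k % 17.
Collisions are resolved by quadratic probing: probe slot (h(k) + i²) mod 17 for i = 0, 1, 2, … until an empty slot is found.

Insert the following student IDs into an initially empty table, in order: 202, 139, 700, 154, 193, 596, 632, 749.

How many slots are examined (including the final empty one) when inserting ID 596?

2

Insert 202: h=15, slot 15 empty → index 15.
Insert 139: h=3, slot 3 empty → index 3.
Insert 700: h=3, slot 3 occupied → index 4.
Insert 154: h=1, slot 1 empty → index 1.
Insert 193: h=6, slot 6 empty → index 6.
Insert 596: h=1, slot 1 occupied → index 2.
Insert 632: h=3, slots 3,4 occupied → index 7.
Insert 749: h=1, slots 1,2 occupied → index 5.
Table: [_, 154, 596, 139, 700, 749, 193, 632, _, _, _, _, _, _, _, 202, _]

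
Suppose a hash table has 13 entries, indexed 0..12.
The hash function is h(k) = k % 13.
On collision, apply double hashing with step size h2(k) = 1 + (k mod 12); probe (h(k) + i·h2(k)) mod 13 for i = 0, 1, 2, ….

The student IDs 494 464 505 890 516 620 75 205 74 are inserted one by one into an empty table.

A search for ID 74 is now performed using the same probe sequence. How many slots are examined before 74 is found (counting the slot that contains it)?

3

494 hashes to 0; slot 0 is free => place at 0.
464 hashes to 9; slot 9 is free => place at 9.
505 hashes to 11; slot 11 is free => place at 11.
890 hashes to 6; slot 6 is free => place at 6.
516 hashes to 9, h2=1; 9 taken => place at 10.
620 hashes to 9, h2=9; 9 taken => place at 5.
75 hashes to 10, h2=4; 10 taken => place at 1.
205 hashes to 10, h2=2; 10 taken => place at 12.
74 hashes to 9, h2=3; 9,12 taken => place at 2.
Table: [494, 75, 74, ∅, ∅, 620, 890, ∅, ∅, 464, 516, 505, 205]
Lookup 74: h=9, h2=3, probe 9,12,2 → found at 2.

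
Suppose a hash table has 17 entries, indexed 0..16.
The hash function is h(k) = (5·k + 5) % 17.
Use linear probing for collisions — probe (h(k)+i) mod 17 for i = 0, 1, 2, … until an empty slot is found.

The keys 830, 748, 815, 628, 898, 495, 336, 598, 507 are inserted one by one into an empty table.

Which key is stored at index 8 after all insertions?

898

830: h=7 → slot 7
748: h=5 → slot 5
815: h=0 → slot 0
628: h=0, probe 0,1 → slot 1
898: h=7, probe 7,8 → slot 8
495: h=15 → slot 15
336: h=2 → slot 2
598: h=3 → slot 3
507: h=7, probe 7,8,9 → slot 9
Table: [815, 628, 336, 598, ., 748, ., 830, 898, 507, ., ., ., ., ., 495, .]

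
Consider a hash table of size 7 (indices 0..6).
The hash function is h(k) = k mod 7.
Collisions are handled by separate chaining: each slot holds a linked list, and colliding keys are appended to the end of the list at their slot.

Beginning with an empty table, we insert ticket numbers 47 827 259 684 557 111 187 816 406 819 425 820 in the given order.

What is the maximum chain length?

4

Insert 47: h=5, bucket 5 empty → new chain.
Insert 827: h=1, bucket 1 empty → new chain.
Insert 259: h=0, bucket 0 empty → new chain.
Insert 684: h=5, bucket 5 nonempty → append to chain.
Insert 557: h=4, bucket 4 empty → new chain.
Insert 111: h=6, bucket 6 empty → new chain.
Insert 187: h=5, bucket 5 nonempty → append to chain.
Insert 816: h=4, bucket 4 nonempty → append to chain.
Insert 406: h=0, bucket 0 nonempty → append to chain.
Insert 819: h=0, bucket 0 nonempty → append to chain.
Insert 425: h=5, bucket 5 nonempty → append to chain.
Insert 820: h=1, bucket 1 nonempty → append to chain.
Final buckets:
0: 259 -> 406 -> 819
1: 827 -> 820
2: _
3: _
4: 557 -> 816
5: 47 -> 684 -> 187 -> 425
6: 111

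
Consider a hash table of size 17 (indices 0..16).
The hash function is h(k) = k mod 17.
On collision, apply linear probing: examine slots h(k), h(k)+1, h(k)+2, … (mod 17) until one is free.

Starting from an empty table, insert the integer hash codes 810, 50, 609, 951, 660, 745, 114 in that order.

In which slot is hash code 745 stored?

810 hashes to 11; slot 11 is free → place at 11.
50 hashes to 16; slot 16 is free → place at 16.
609 hashes to 14; slot 14 is free → place at 14.
951 hashes to 16; 16 taken → place at 0.
660 hashes to 14; 14 taken → place at 15.
745 hashes to 14; 14,15,16,0 taken → place at 1.
114 hashes to 12; slot 12 is free → place at 12.
Table: [951, 745, _, _, _, _, _, _, _, _, _, 810, 114, _, 609, 660, 50]

1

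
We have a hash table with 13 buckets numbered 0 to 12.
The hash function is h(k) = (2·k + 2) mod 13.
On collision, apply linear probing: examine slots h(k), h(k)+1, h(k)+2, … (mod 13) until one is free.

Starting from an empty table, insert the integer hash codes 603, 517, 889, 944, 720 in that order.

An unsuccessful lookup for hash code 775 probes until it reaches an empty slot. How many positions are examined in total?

603 hashes to 12; slot 12 is free => place at 12.
517 hashes to 9; slot 9 is free => place at 9.
889 hashes to 12; 12 taken => place at 0.
944 hashes to 5; slot 5 is free => place at 5.
720 hashes to 12; 12,0 taken => place at 1.
Table: [889, 720, —, —, —, 944, —, —, —, 517, —, —, 603]
Lookup 775: h=5, probe 5,6 → slot 6 empty, not found.

2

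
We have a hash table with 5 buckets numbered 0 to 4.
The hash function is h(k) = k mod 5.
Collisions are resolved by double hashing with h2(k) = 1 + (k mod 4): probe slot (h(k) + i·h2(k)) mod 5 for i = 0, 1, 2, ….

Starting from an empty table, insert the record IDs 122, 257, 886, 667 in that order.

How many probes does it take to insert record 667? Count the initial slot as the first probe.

3

122: h=2 → slot 2
257: h=2, h2=2, probe 2,4 → slot 4
886: h=1 → slot 1
667: h=2, h2=4, probe 2,1,0 → slot 0
Table: [667, 886, 122, ∅, 257]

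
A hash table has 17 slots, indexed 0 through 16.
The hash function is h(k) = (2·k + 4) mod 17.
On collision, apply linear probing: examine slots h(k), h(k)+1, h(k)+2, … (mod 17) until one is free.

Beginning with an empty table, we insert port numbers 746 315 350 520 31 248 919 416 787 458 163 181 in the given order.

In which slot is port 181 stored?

746: h=0 => slot 0
315: h=5 => slot 5
350: h=7 => slot 7
520: h=7, probe 7,8 => slot 8
31: h=15 => slot 15
248: h=7, probe 7,8,9 => slot 9
919: h=6 => slot 6
416: h=3 => slot 3
787: h=14 => slot 14
458: h=2 => slot 2
163: h=7, probe 7,8,9,10 => slot 10
181: h=9, probe 9,10,11 => slot 11
Table: [746, ∅, 458, 416, ∅, 315, 919, 350, 520, 248, 163, 181, ∅, ∅, 787, 31, ∅]

11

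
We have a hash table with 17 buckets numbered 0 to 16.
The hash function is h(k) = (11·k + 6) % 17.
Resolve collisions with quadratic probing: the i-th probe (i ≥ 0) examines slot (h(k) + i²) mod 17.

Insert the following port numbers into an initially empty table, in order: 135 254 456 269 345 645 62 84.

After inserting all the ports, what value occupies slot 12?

135

Insert 135: h=12, slot 12 empty -> index 12.
Insert 254: h=12, slot 12 occupied -> index 13.
Insert 456: h=7, slot 7 empty -> index 7.
Insert 269: h=7, slot 7 occupied -> index 8.
Insert 345: h=10, slot 10 empty -> index 10.
Insert 645: h=12, slots 12,13 occupied -> index 16.
Insert 62: h=8, slot 8 occupied -> index 9.
Insert 84: h=12, slots 12,13,16 occupied -> index 4.
Table: [., ., ., ., 84, ., ., 456, 269, 62, 345, ., 135, 254, ., ., 645]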